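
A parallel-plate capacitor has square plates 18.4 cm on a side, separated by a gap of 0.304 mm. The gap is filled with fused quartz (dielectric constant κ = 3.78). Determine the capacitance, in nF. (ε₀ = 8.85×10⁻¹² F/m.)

A = (18.4 cm)² = 3.39×10⁻² m².
C = κε₀A/d = 3.78 × 8.85×10⁻¹² × 3.39×10⁻² / 3.04×10⁻⁴ = 3.73×10⁻⁹ F.

C ≈ 3.73 nF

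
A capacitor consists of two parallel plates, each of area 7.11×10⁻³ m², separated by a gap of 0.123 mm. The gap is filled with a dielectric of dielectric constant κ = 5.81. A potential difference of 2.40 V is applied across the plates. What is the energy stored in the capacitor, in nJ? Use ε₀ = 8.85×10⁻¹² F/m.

8.56 nJ

C = κε₀A/d = 5.81 × 8.85×10⁻¹² × 7.11×10⁻³ / 1.23×10⁻⁴ = 2.97×10⁻⁹ F.
U = ½CV² = ½ × 2.97×10⁻⁹ × (2.40)² = 8.56×10⁻⁹ J.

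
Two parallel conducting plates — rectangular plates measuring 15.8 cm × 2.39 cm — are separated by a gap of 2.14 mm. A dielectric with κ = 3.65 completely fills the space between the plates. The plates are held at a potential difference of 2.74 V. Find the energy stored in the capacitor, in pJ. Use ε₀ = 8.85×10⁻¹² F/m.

214 pJ

A = 15.8 × 2.39 cm² = 3.78×10⁻³ m².
C = κε₀A/d = 3.65 × 8.85×10⁻¹² × 3.78×10⁻³ / 2.14×10⁻³ = 5.70×10⁻¹¹ F.
U = ½CV² = ½ × 5.70×10⁻¹¹ × (2.74)² = 2.14×10⁻¹⁰ J.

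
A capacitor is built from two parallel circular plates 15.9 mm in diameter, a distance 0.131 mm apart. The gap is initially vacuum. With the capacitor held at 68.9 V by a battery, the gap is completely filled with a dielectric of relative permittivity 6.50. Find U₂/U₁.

U₂/U₁ ≈ 6.50

Battery connected ⇒ V is held fixed.
C₂ = 6.50 C₁ and U = ½CV², so U₂/U₁ = C₂/C₁ = 6.50.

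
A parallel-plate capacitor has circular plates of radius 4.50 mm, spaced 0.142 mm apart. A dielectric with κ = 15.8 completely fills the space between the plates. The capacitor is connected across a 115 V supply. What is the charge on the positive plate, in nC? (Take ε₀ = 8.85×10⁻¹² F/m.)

A = π(4.50 mm)² = 6.36×10⁻⁵ m².
C = κε₀A/d = 15.8 × 8.85×10⁻¹² × 6.36×10⁻⁵ / 1.42×10⁻⁴ = 6.26×10⁻¹¹ F.
Q = CV = 6.26×10⁻¹¹ × 115 = 7.20×10⁻⁹ C.

7.20 nC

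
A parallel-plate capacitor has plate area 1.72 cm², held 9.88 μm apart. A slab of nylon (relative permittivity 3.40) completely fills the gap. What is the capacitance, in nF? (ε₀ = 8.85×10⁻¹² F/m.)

A = 1.72 cm² = 1.72×10⁻⁴ m².
C = κε₀A/d = 3.40 × 8.85×10⁻¹² × 1.72×10⁻⁴ / 9.88×10⁻⁶ = 5.24×10⁻¹⁰ F.

0.524 nF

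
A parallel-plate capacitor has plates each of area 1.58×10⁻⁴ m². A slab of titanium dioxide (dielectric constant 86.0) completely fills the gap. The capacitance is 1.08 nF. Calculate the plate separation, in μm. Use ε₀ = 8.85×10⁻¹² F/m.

d ≈ 111 μm

d = κε₀A/C = 86.0 × 8.85×10⁻¹² × 1.58×10⁻⁴ / 1.08×10⁻⁹ = 1.11×10⁻⁴ m.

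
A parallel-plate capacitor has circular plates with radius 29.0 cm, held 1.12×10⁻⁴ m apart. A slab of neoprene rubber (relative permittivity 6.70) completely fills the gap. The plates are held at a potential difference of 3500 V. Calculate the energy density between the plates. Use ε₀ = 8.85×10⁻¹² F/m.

E = V/d = 3500 / 1.12×10⁻⁴ = 3.12×10⁷ V/m.
u = ½κε₀E² = ½ × 6.70 × 8.85×10⁻¹² × (3.12×10⁷)² = 2.90×10⁴ J/m³.

2.90×10⁴ J/m³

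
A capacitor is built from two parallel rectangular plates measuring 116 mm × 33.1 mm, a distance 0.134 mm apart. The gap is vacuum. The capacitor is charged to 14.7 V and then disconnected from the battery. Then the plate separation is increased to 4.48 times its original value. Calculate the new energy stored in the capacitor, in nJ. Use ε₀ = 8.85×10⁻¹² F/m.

U ≈ 123 nJ

A = 116 × 33.1 mm² = 3.84×10⁻³ m².
Initially C₁ = ε₀A/d = 8.85×10⁻¹² × 3.84×10⁻³ / 1.34×10⁻⁴ = 2.54×10⁻¹⁰ F.
U₁ = 2.74×10⁻⁸ J.
Isolated ⇒ Q is held fixed. C₂ = 0.223 C₁ and U = Q²/(2C), so U₂/U₁ = C₁/C₂ = 4.48.
U₂ = 4.48 × 2.74×10⁻⁸ = 1.23×10⁻⁷ J.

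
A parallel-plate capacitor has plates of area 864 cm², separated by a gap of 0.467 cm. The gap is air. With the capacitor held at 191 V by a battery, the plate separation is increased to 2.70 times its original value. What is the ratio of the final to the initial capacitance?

0.370

C = ε₀A/d scales as 1/d, so C₂/C₁ = d₁/d₂ = 1/2.70 = 0.370.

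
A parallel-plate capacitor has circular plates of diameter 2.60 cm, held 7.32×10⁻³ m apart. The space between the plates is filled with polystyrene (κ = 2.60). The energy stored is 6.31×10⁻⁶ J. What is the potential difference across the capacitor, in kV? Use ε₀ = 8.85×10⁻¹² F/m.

A = π(2.60/2 cm)² = 5.31×10⁻⁴ m².
C = κε₀A/d = 2.60 × 8.85×10⁻¹² × 5.31×10⁻⁴ / 7.32×10⁻³ = 1.67×10⁻¹² F.
V = √(2U/C) = √(2 × 6.31×10⁻⁶ / 1.67×10⁻¹²) = 2.75×10³ V.

2.75 kV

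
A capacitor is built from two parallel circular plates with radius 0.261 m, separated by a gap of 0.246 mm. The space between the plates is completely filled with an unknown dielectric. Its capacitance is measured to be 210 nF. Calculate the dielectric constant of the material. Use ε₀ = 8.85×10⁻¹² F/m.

A = π(0.261 m)² = 0.214 m².
κ = Cd/(ε₀A) = 2.10×10⁻⁷ × 2.46×10⁻⁴ / (8.85×10⁻¹² × 0.214) = 27.3.

κ ≈ 27.3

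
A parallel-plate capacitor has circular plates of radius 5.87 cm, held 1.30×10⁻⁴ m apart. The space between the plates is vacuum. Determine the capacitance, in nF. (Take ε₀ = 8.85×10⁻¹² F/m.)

A = π(5.87 cm)² = 1.08×10⁻² m².
C = ε₀A/d = 8.85×10⁻¹² × 1.08×10⁻² / 1.30×10⁻⁴ = 7.37×10⁻¹⁰ F.

C ≈ 0.737 nF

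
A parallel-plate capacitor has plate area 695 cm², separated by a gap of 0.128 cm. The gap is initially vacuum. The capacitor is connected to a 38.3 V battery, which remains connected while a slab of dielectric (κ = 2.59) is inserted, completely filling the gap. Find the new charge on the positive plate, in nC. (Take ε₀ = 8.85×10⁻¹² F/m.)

A = 695 cm² = 6.95×10⁻² m².
Initially C₁ = ε₀A/d = 8.85×10⁻¹² × 6.95×10⁻² / 1.28×10⁻³ = 4.81×10⁻¹⁰ F.
Q₁ = 1.84×10⁻⁸ C.
Battery connected ⇒ V is held fixed. C₂ = 2.59 C₁ and Q = CV, so Q₂/Q₁ = C₂/C₁ = 2.59.
Q₂ = 2.59 × 1.84×10⁻⁸ = 4.77×10⁻⁸ C.

Q ≈ 47.7 nC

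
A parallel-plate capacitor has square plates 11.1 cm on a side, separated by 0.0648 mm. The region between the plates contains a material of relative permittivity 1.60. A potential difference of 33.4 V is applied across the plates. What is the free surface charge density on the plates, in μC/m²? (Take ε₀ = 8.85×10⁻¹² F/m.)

A = (11.1 cm)² = 1.23×10⁻² m².
C = κε₀A/d = 1.60 × 8.85×10⁻¹² × 1.23×10⁻² / 6.48×10⁻⁵ = 2.69×10⁻⁹ F.
σ = Q/A = CV/A = 2.69×10⁻⁹ × 33.4 / 1.23×10⁻² = 7.30×10⁻⁶ C/m².

7.30 μC/m²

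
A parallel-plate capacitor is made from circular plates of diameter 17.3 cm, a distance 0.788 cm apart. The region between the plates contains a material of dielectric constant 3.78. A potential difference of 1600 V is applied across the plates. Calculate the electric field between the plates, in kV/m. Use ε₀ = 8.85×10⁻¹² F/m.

E ≈ 203 kV/m

E = V/d = 1600 / 7.88×10⁻³ = 2.03×10⁵ V/m.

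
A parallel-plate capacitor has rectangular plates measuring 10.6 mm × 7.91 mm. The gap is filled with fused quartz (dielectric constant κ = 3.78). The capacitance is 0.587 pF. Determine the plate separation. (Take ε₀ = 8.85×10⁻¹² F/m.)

A = 10.6 × 7.91 mm² = 8.38×10⁻⁵ m².
d = κε₀A/C = 3.78 × 8.85×10⁻¹² × 8.38×10⁻⁵ / 5.87×10⁻¹³ = 4.78×10⁻³ m.

d ≈ 4.78 mm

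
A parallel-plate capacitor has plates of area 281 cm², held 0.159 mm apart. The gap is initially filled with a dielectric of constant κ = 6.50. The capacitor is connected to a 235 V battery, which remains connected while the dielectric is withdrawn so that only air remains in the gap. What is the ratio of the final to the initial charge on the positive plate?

Battery connected ⇒ V is held fixed.
C₂ = 0.154 C₁ and Q = CV, so Q₂/Q₁ = C₂/C₁ = 0.154.

Q₂/Q₁ ≈ 0.154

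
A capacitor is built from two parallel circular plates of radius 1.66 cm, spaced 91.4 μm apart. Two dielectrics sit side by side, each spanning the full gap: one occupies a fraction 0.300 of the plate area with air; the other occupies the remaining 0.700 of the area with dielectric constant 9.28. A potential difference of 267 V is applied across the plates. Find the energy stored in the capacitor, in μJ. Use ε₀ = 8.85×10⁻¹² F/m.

20.3 μJ

A = π(1.66 cm)² = 8.66×10⁻⁴ m².
Side-by-side slabs ⇒ two capacitors in parallel, each spanning the full gap.
C₁ = κ₁ε₀A₁/d = 1.00 × 8.85×10⁻¹² × 2.60×10⁻⁴ / 9.14×10⁻⁵ = 2.51×10⁻¹¹ F.
C₂ = κ₂ε₀A₂/d = 9.28 × 8.85×10⁻¹² × 6.06×10⁻⁴ / 9.14×10⁻⁵ = 5.45×10⁻¹⁰ F.
C = C₁ + C₂ = 5.70×10⁻¹⁰ F.
U = ½CV² = ½ × 5.70×10⁻¹⁰ × (267)² = 2.03×10⁻⁵ J.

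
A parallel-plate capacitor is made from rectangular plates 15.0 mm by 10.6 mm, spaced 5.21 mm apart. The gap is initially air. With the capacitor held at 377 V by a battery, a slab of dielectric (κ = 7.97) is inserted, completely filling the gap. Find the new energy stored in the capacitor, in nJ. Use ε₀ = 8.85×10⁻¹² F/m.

U ≈ 153 nJ

A = 15.0 × 10.6 mm² = 1.59×10⁻⁴ m².
Initially C₁ = ε₀A/d = 8.85×10⁻¹² × 1.59×10⁻⁴ / 5.21×10⁻³ = 2.70×10⁻¹³ F.
U₁ = 1.92×10⁻⁸ J.
Battery connected ⇒ V is held fixed. C₂ = 7.97 C₁ and U = ½CV², so U₂/U₁ = C₂/C₁ = 7.97.
U₂ = 7.97 × 1.92×10⁻⁸ = 1.53×10⁻⁷ J.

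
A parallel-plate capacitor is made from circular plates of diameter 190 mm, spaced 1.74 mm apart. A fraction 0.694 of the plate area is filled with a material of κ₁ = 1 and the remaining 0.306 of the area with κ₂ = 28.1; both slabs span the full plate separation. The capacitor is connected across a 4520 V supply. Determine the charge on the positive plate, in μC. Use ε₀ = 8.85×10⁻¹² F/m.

Q ≈ 6.06 μC

A = π(190/2 mm)² = 2.84×10⁻² m².
Side-by-side slabs ⇒ two capacitors in parallel, each spanning the full gap.
C₁ = κ₁ε₀A₁/d = 1.00 × 8.85×10⁻¹² × 1.97×10⁻² / 1.74×10⁻³ = 1.00×10⁻¹⁰ F.
C₂ = κ₂ε₀A₂/d = 28.1 × 8.85×10⁻¹² × 8.68×10⁻³ / 1.74×10⁻³ = 1.24×10⁻⁹ F.
C = C₁ + C₂ = 1.34×10⁻⁹ F.
Q = CV = 1.34×10⁻⁹ × 4520 = 6.06×10⁻⁶ C.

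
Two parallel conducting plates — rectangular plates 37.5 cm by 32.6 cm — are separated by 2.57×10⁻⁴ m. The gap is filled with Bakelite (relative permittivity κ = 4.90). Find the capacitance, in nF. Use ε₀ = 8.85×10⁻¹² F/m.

A = 37.5 × 32.6 cm² = 0.122 m².
C = κε₀A/d = 4.90 × 8.85×10⁻¹² × 0.122 / 2.57×10⁻⁴ = 2.06×10⁻⁸ F.

20.6 nF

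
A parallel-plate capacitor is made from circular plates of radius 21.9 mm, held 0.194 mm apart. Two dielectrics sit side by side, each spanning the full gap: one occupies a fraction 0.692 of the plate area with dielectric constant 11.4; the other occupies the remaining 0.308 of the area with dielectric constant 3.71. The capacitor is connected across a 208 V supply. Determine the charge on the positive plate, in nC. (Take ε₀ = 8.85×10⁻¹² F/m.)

Q ≈ 129 nC

A = π(21.9 mm)² = 1.51×10⁻³ m².
Side-by-side slabs ⇒ two capacitors in parallel, each spanning the full gap.
C₁ = κ₁ε₀A₁/d = 11.4 × 8.85×10⁻¹² × 1.04×10⁻³ / 1.94×10⁻⁴ = 5.42×10⁻¹⁰ F.
C₂ = κ₂ε₀A₂/d = 3.71 × 8.85×10⁻¹² × 4.64×10⁻⁴ / 1.94×10⁻⁴ = 7.85×10⁻¹¹ F.
C = C₁ + C₂ = 6.21×10⁻¹⁰ F.
Q = CV = 6.21×10⁻¹⁰ × 208 = 1.29×10⁻⁷ C.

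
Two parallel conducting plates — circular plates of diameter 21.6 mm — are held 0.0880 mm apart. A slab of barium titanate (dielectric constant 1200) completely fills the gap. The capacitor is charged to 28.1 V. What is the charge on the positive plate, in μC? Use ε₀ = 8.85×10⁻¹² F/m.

A = π(21.6/2 mm)² = 3.66×10⁻⁴ m².
C = κε₀A/d = 1200 × 8.85×10⁻¹² × 3.66×10⁻⁴ / 8.80×10⁻⁵ = 4.42×10⁻⁸ F.
Q = CV = 4.42×10⁻⁸ × 28.1 = 1.24×10⁻⁶ C.

Q ≈ 1.24 μC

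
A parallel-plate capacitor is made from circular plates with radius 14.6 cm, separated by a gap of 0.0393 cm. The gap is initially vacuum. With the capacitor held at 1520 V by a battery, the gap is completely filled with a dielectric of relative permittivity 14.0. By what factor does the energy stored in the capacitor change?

U₂/U₁ ≈ 14.0

Battery connected ⇒ V is held fixed.
C₂ = 14.0 C₁ and U = ½CV², so U₂/U₁ = C₂/C₁ = 14.0.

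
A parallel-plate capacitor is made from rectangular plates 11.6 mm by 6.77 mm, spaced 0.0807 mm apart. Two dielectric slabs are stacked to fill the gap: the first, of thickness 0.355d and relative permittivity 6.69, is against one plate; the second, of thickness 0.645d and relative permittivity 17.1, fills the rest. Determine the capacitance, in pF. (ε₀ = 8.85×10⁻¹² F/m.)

A = 11.6 × 6.77 mm² = 7.85×10⁻⁵ m².
Stacked slabs ⇒ two capacitors in series, each with the full plate area.
C₁ = κ₁ε₀A/d₁ = 6.69 × 8.85×10⁻¹² × 7.85×10⁻⁵ / 2.86×10⁻⁵ = 1.62×10⁻¹⁰ F.
C₂ = κ₂ε₀A/d₂ = 17.1 × 8.85×10⁻¹² × 7.85×10⁻⁵ / 5.21×10⁻⁵ = 2.28×10⁻¹⁰ F.
C = (1/C₁ + 1/C₂)⁻¹ = 9.49×10⁻¹¹ F.

94.9 pF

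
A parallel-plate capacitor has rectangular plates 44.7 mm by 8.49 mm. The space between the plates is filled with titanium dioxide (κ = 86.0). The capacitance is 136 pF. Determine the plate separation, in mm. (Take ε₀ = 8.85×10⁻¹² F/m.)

2.12 mm

A = 44.7 × 8.49 mm² = 3.80×10⁻⁴ m².
d = κε₀A/C = 86.0 × 8.85×10⁻¹² × 3.80×10⁻⁴ / 1.36×10⁻¹⁰ = 2.12×10⁻³ m.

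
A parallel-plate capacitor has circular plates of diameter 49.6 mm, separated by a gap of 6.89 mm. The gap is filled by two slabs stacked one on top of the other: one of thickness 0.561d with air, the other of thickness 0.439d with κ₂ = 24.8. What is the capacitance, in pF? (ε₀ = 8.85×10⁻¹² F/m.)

A = π(49.6/2 mm)² = 1.93×10⁻³ m².
Stacked slabs ⇒ two capacitors in series, each with the full plate area.
C₁ = κ₁ε₀A/d₁ = 1.00 × 8.85×10⁻¹² × 1.93×10⁻³ / 3.87×10⁻³ = 4.42×10⁻¹² F.
C₂ = κ₂ε₀A/d₂ = 24.8 × 8.85×10⁻¹² × 1.93×10⁻³ / 3.02×10⁻³ = 1.40×10⁻¹⁰ F.
C = (1/C₁ + 1/C₂)⁻¹ = 4.29×10⁻¹² F.

C ≈ 4.29 pF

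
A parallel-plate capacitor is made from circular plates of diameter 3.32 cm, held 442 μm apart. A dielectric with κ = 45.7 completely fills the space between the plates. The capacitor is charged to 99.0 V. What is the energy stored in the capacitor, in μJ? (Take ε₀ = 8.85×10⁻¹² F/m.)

3.88 μJ

A = π(3.32/2 cm)² = 8.66×10⁻⁴ m².
C = κε₀A/d = 45.7 × 8.85×10⁻¹² × 8.66×10⁻⁴ / 4.42×10⁻⁴ = 7.92×10⁻¹⁰ F.
U = ½CV² = ½ × 7.92×10⁻¹⁰ × (99.0)² = 3.88×10⁻⁶ J.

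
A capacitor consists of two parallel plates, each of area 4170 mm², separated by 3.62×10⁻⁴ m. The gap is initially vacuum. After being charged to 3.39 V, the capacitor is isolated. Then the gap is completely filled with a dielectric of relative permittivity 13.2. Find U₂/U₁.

U₂/U₁ ≈ 0.0758

Isolated ⇒ Q is held fixed.
C₂ = 13.2 C₁ and U = Q²/(2C), so U₂/U₁ = C₁/C₂ = 0.0758.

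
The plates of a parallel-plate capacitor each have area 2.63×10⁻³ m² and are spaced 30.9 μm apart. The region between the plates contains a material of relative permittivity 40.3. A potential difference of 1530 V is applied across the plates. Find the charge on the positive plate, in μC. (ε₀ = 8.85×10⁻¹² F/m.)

C = κε₀A/d = 40.3 × 8.85×10⁻¹² × 2.63×10⁻³ / 3.09×10⁻⁵ = 3.04×10⁻⁸ F.
Q = CV = 3.04×10⁻⁸ × 1530 = 4.64×10⁻⁵ C.

46.4 μC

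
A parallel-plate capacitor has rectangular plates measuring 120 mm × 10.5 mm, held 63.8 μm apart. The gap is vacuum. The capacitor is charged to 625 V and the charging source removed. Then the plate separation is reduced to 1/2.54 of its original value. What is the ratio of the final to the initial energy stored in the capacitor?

Isolated ⇒ Q is held fixed.
C₂ = 2.54 C₁ and U = Q²/(2C), so U₂/U₁ = C₁/C₂ = 0.394.

0.394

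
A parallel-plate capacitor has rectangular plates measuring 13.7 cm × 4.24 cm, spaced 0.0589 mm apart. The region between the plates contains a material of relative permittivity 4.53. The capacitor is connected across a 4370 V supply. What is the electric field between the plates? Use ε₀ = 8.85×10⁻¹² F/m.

E = V/d = 4370 / 5.89×10⁻⁵ = 7.42×10⁷ V/m.

74.2 MV/m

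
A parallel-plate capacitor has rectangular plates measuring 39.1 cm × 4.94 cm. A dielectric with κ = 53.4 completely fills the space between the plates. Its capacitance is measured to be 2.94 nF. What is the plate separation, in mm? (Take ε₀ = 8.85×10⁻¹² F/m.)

A = 39.1 × 4.94 cm² = 1.93×10⁻² m².
d = κε₀A/C = 53.4 × 8.85×10⁻¹² × 1.93×10⁻² / 2.94×10⁻⁹ = 3.10×10⁻³ m.

d ≈ 3.10 mm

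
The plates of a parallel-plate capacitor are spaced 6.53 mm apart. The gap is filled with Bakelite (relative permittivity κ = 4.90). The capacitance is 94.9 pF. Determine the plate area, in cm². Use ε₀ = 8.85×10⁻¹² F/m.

A = Cd/(κε₀) = 9.49×10⁻¹¹ × 6.53×10⁻³ / (4.90 × 8.85×10⁻¹²) = 1.43×10⁻² m².

A ≈ 143 cm²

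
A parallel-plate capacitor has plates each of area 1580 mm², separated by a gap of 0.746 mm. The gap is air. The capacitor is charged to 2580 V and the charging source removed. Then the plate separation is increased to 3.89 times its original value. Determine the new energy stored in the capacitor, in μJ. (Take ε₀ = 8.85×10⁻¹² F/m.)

A = 1580 mm² = 1.58×10⁻³ m².
Initially C₁ = ε₀A/d = 8.85×10⁻¹² × 1.58×10⁻³ / 7.46×10⁻⁴ = 1.87×10⁻¹¹ F.
U₁ = 6.24×10⁻⁵ J.
Isolated ⇒ Q is held fixed. C₂ = 0.257 C₁ and U = Q²/(2C), so U₂/U₁ = C₁/C₂ = 3.89.
U₂ = 3.89 × 6.24×10⁻⁵ = 2.43×10⁻⁴ J.

243 μJ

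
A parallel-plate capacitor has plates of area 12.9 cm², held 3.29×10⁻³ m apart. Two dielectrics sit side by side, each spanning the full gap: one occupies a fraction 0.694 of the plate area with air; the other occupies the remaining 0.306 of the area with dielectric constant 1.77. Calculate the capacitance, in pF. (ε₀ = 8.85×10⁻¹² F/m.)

4.29 pF

A = 12.9 cm² = 1.29×10⁻³ m².
Side-by-side slabs ⇒ two capacitors in parallel, each spanning the full gap.
C₁ = κ₁ε₀A₁/d = 1.00 × 8.85×10⁻¹² × 8.95×10⁻⁴ / 3.29×10⁻³ = 2.41×10⁻¹² F.
C₂ = κ₂ε₀A₂/d = 1.77 × 8.85×10⁻¹² × 3.95×10⁻⁴ / 3.29×10⁻³ = 1.88×10⁻¹² F.
C = C₁ + C₂ = 4.29×10⁻¹² F.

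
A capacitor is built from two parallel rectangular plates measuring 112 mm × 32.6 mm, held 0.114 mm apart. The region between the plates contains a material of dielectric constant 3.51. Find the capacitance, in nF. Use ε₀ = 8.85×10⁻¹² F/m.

C ≈ 0.995 nF

A = 112 × 32.6 mm² = 3.65×10⁻³ m².
C = κε₀A/d = 3.51 × 8.85×10⁻¹² × 3.65×10⁻³ / 1.14×10⁻⁴ = 9.95×10⁻¹⁰ F.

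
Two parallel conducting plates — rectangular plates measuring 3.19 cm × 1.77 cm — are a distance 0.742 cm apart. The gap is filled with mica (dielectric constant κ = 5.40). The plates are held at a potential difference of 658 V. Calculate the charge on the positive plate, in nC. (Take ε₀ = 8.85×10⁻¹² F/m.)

2.39 nC

A = 3.19 × 1.77 cm² = 5.65×10⁻⁴ m².
C = κε₀A/d = 5.40 × 8.85×10⁻¹² × 5.65×10⁻⁴ / 7.42×10⁻³ = 3.64×10⁻¹² F.
Q = CV = 3.64×10⁻¹² × 658 = 2.39×10⁻⁹ C.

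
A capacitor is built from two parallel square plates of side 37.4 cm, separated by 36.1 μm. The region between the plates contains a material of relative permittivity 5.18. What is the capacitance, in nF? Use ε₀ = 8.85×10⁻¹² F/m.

A = (37.4 cm)² = 0.140 m².
C = κε₀A/d = 5.18 × 8.85×10⁻¹² × 0.140 / 3.61×10⁻⁵ = 1.78×10⁻⁷ F.

C ≈ 178 nF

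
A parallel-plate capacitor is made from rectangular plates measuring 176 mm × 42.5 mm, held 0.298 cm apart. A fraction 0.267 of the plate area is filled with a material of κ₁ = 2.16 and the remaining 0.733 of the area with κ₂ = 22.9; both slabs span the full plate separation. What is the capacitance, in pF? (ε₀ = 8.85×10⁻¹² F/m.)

A = 176 × 42.5 mm² = 7.48×10⁻³ m².
Side-by-side slabs ⇒ two capacitors in parallel, each spanning the full gap.
C₁ = κ₁ε₀A₁/d = 2.16 × 8.85×10⁻¹² × 2.00×10⁻³ / 2.98×10⁻³ = 1.28×10⁻¹¹ F.
C₂ = κ₂ε₀A₂/d = 22.9 × 8.85×10⁻¹² × 5.48×10⁻³ / 2.98×10⁻³ = 3.73×10⁻¹⁰ F.
C = C₁ + C₂ = 3.86×10⁻¹⁰ F.

C ≈ 386 pF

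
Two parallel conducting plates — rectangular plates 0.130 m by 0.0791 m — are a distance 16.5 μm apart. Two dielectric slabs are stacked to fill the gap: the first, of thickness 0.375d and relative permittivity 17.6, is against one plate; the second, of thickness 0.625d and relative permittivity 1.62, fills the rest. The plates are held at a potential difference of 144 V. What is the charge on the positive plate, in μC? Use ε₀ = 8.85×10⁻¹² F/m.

Q ≈ 1.95 μC

A = 0.130 × 0.0791 m² = 1.03×10⁻² m².
Stacked slabs ⇒ two capacitors in series, each with the full plate area.
C₁ = κ₁ε₀A/d₁ = 17.6 × 8.85×10⁻¹² × 1.03×10⁻² / 6.19×10⁻⁶ = 2.59×10⁻⁷ F.
C₂ = κ₂ε₀A/d₂ = 1.62 × 8.85×10⁻¹² × 1.03×10⁻² / 1.03×10⁻⁵ = 1.43×10⁻⁸ F.
C = (1/C₁ + 1/C₂)⁻¹ = 1.35×10⁻⁸ F.
Q = CV = 1.35×10⁻⁸ × 144 = 1.95×10⁻⁶ C.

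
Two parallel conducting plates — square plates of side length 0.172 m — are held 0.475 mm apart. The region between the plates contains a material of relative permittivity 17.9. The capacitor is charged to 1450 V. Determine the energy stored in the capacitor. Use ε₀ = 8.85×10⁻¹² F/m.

U ≈ 10.4 mJ

A = (0.172 m)² = 2.96×10⁻² m².
C = κε₀A/d = 17.9 × 8.85×10⁻¹² × 2.96×10⁻² / 4.75×10⁻⁴ = 9.87×10⁻⁹ F.
U = ½CV² = ½ × 9.87×10⁻⁹ × (1450)² = 1.04×10⁻² J.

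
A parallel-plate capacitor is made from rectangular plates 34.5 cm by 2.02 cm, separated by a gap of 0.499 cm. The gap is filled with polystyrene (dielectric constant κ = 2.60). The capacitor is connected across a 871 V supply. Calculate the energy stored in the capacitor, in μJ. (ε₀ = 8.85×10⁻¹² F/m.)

A = 34.5 × 2.02 cm² = 6.97×10⁻³ m².
C = κε₀A/d = 2.60 × 8.85×10⁻¹² × 6.97×10⁻³ / 4.99×10⁻³ = 3.21×10⁻¹¹ F.
U = ½CV² = ½ × 3.21×10⁻¹¹ × (871)² = 1.22×10⁻⁵ J.

U ≈ 12.2 μJ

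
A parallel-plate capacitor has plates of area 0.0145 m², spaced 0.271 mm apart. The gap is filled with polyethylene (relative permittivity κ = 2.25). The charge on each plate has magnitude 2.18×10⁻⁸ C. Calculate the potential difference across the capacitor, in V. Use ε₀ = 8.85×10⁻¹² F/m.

C = κε₀A/d = 2.25 × 8.85×10⁻¹² × 1.45×10⁻² / 2.71×10⁻⁴ = 1.07×10⁻⁹ F.
V = Q/C = 2.18×10⁻⁸ / 1.07×10⁻⁹ = 20.5 V.

V ≈ 20.5 V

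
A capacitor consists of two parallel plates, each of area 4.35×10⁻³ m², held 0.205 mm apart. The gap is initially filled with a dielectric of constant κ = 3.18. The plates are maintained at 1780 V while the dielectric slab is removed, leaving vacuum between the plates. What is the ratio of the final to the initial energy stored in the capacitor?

Battery connected ⇒ V is held fixed.
C₂ = 0.314 C₁ and U = ½CV², so U₂/U₁ = C₂/C₁ = 0.314.

U₂/U₁ ≈ 0.314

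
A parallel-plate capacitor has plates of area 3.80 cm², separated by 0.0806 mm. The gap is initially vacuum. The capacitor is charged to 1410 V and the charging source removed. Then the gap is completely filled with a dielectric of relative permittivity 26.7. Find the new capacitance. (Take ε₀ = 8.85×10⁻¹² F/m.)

1.11 nF

A = 3.80 cm² = 3.80×10⁻⁴ m².
Initially C₁ = ε₀A/d = 8.85×10⁻¹² × 3.80×10⁻⁴ / 8.06×10⁻⁵ = 4.17×10⁻¹¹ F.
C = κε₀A/d scales with κ, so C₂/C₁ = κ = 26.7.
C₂ = 26.7 × 4.17×10⁻¹¹ = 1.11×10⁻⁹ F.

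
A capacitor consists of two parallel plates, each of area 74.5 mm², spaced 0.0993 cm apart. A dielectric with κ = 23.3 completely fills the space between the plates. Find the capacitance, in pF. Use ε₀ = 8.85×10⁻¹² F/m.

A = 74.5 mm² = 7.45×10⁻⁵ m².
C = κε₀A/d = 23.3 × 8.85×10⁻¹² × 7.45×10⁻⁵ / 9.93×10⁻⁴ = 1.55×10⁻¹¹ F.

15.5 pF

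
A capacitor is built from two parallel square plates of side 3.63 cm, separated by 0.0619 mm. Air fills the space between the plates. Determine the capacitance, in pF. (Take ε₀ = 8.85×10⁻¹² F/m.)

C ≈ 188 pF

A = (3.63 cm)² = 1.32×10⁻³ m².
C = ε₀A/d = 8.85×10⁻¹² × 1.32×10⁻³ / 6.19×10⁻⁵ = 1.88×10⁻¹⁰ F.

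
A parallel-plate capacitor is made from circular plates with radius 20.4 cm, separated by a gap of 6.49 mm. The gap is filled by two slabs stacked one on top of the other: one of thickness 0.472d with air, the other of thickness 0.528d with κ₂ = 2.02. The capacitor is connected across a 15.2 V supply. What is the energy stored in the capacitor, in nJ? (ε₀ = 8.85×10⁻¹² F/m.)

28.1 nJ

A = π(20.4 cm)² = 0.131 m².
Stacked slabs ⇒ two capacitors in series, each with the full plate area.
C₁ = κ₁ε₀A/d₁ = 1.00 × 8.85×10⁻¹² × 0.131 / 3.06×10⁻³ = 3.78×10⁻¹⁰ F.
C₂ = κ₂ε₀A/d₂ = 2.02 × 8.85×10⁻¹² × 0.131 / 3.43×10⁻³ = 6.82×10⁻¹⁰ F.
C = (1/C₁ + 1/C₂)⁻¹ = 2.43×10⁻¹⁰ F.
U = ½CV² = ½ × 2.43×10⁻¹⁰ × (15.2)² = 2.81×10⁻⁸ J.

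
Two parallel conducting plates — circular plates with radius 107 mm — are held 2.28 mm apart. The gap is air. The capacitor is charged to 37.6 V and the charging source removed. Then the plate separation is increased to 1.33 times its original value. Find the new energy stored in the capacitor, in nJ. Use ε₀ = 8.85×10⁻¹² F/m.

U ≈ 131 nJ

A = π(107 mm)² = 3.60×10⁻² m².
Initially C₁ = ε₀A/d = 8.85×10⁻¹² × 3.60×10⁻² / 2.28×10⁻³ = 1.40×10⁻¹⁰ F.
U₁ = 9.87×10⁻⁸ J.
Isolated ⇒ Q is held fixed. C₂ = 0.752 C₁ and U = Q²/(2C), so U₂/U₁ = C₁/C₂ = 1.33.
U₂ = 1.33 × 9.87×10⁻⁸ = 1.31×10⁻⁷ J.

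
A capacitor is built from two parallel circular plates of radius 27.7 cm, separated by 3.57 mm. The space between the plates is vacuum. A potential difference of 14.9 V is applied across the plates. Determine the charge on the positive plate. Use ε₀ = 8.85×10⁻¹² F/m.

A = π(27.7 cm)² = 0.241 m².
C = ε₀A/d = 8.85×10⁻¹² × 0.241 / 3.57×10⁻³ = 5.98×10⁻¹⁰ F.
Q = CV = 5.98×10⁻¹⁰ × 14.9 = 8.90×10⁻⁹ C.

8.90 nC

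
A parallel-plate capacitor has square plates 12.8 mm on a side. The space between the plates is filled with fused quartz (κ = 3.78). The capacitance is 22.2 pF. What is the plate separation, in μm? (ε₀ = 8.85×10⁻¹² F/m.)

A = (12.8 mm)² = 1.64×10⁻⁴ m².
d = κε₀A/C = 3.78 × 8.85×10⁻¹² × 1.64×10⁻⁴ / 2.22×10⁻¹¹ = 2.47×10⁻⁴ m.

247 μm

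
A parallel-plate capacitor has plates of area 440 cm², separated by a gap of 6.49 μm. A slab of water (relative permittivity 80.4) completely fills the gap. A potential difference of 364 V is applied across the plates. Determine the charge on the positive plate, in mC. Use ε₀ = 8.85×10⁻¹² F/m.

A = 440 cm² = 4.40×10⁻² m².
C = κε₀A/d = 80.4 × 8.85×10⁻¹² × 4.40×10⁻² / 6.49×10⁻⁶ = 4.82×10⁻⁶ F.
Q = CV = 4.82×10⁻⁶ × 364 = 1.76×10⁻³ C.

1.76 mC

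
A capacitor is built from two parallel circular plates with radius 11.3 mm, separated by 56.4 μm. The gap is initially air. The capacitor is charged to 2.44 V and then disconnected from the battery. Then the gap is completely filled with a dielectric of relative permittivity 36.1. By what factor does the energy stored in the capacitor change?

0.0277

Isolated ⇒ Q is held fixed.
C₂ = 36.1 C₁ and U = Q²/(2C), so U₂/U₁ = C₁/C₂ = 0.0277.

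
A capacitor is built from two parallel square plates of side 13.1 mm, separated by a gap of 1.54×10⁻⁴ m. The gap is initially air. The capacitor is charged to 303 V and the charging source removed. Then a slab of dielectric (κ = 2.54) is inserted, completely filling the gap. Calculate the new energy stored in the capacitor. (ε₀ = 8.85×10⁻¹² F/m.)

U ≈ 178 nJ

A = (13.1 mm)² = 1.72×10⁻⁴ m².
Initially C₁ = ε₀A/d = 8.85×10⁻¹² × 1.72×10⁻⁴ / 1.54×10⁻⁴ = 9.86×10⁻¹² F.
U₁ = 4.53×10⁻⁷ J.
Isolated ⇒ Q is held fixed. C₂ = 2.54 C₁ and U = Q²/(2C), so U₂/U₁ = C₁/C₂ = 0.394.
U₂ = 0.394 × 4.53×10⁻⁷ = 1.78×10⁻⁷ J.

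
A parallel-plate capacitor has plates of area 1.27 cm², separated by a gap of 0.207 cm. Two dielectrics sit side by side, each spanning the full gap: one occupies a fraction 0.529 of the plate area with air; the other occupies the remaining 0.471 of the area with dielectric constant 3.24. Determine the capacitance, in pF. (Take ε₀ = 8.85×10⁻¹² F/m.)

C ≈ 1.12 pF

A = 1.27 cm² = 1.27×10⁻⁴ m².
Side-by-side slabs ⇒ two capacitors in parallel, each spanning the full gap.
C₁ = κ₁ε₀A₁/d = 1.00 × 8.85×10⁻¹² × 6.72×10⁻⁵ / 2.07×10⁻³ = 2.87×10⁻¹³ F.
C₂ = κ₂ε₀A₂/d = 3.24 × 8.85×10⁻¹² × 5.98×10⁻⁵ / 2.07×10⁻³ = 8.29×10⁻¹³ F.
C = C₁ + C₂ = 1.12×10⁻¹² F.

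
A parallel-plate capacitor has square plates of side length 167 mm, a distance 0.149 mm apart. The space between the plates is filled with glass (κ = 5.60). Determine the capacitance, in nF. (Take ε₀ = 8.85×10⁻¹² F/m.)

A = (167 mm)² = 2.79×10⁻² m².
C = κε₀A/d = 5.60 × 8.85×10⁻¹² × 2.79×10⁻² / 1.49×10⁻⁴ = 9.28×10⁻⁹ F.

9.28 nF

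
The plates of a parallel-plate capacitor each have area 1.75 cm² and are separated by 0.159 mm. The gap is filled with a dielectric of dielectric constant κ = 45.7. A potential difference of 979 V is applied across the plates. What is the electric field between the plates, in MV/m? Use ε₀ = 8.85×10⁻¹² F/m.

E ≈ 6.16 MV/m

E = V/d = 979 / 1.59×10⁻⁴ = 6.16×10⁶ V/m.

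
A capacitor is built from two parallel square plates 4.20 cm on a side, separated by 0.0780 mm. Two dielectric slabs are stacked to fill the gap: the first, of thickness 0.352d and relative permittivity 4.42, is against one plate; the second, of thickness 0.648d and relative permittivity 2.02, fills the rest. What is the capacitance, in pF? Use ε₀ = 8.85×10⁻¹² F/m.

A = (4.20 cm)² = 1.76×10⁻³ m².
Stacked slabs ⇒ two capacitors in series, each with the full plate area.
C₁ = κ₁ε₀A/d₁ = 4.42 × 8.85×10⁻¹² × 1.76×10⁻³ / 2.75×10⁻⁵ = 2.51×10⁻⁹ F.
C₂ = κ₂ε₀A/d₂ = 2.02 × 8.85×10⁻¹² × 1.76×10⁻³ / 5.05×10⁻⁵ = 6.24×10⁻¹⁰ F.
C = (1/C₁ + 1/C₂)⁻¹ = 5.00×10⁻¹⁰ F.

500 pF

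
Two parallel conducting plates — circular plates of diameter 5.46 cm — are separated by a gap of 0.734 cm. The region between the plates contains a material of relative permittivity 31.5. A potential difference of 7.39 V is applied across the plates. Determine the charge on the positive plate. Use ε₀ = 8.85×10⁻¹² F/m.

A = π(5.46/2 cm)² = 2.34×10⁻³ m².
C = κε₀A/d = 31.5 × 8.85×10⁻¹² × 2.34×10⁻³ / 7.34×10⁻³ = 8.89×10⁻¹¹ F.
Q = CV = 8.89×10⁻¹¹ × 7.39 = 6.57×10⁻¹⁰ C.

0.657 nC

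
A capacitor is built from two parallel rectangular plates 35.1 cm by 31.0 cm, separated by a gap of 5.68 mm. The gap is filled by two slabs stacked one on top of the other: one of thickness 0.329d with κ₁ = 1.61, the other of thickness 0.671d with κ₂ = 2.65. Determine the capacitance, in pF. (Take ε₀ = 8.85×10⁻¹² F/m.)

A = 35.1 × 31.0 cm² = 0.109 m².
Stacked slabs ⇒ two capacitors in series, each with the full plate area.
C₁ = κ₁ε₀A/d₁ = 1.61 × 8.85×10⁻¹² × 0.109 / 1.87×10⁻³ = 8.30×10⁻¹⁰ F.
C₂ = κ₂ε₀A/d₂ = 2.65 × 8.85×10⁻¹² × 0.109 / 3.81×10⁻³ = 6.70×10⁻¹⁰ F.
C = (1/C₁ + 1/C₂)⁻¹ = 3.71×10⁻¹⁰ F.

371 pF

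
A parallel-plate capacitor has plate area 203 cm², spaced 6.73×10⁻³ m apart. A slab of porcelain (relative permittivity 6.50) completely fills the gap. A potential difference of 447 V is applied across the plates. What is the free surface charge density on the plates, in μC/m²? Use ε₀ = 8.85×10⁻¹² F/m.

A = 203 cm² = 2.03×10⁻² m².
C = κε₀A/d = 6.50 × 8.85×10⁻¹² × 2.03×10⁻² / 6.73×10⁻³ = 1.74×10⁻¹⁰ F.
σ = Q/A = CV/A = 1.74×10⁻¹⁰ × 447 / 2.03×10⁻² = 3.82×10⁻⁶ C/m².

σ ≈ 3.82 μC/m²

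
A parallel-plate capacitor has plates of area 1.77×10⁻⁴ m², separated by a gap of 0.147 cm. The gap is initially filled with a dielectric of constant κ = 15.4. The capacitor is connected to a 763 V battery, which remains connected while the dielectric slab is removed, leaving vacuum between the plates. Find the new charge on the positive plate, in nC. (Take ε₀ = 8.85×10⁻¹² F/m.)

Q ≈ 0.813 nC

Initially C₁ = κε₀A/d = 15.4 × 8.85×10⁻¹² × 1.77×10⁻⁴ / 1.47×10⁻³ = 1.64×10⁻¹¹ F.
Q₁ = 1.25×10⁻⁸ C.
Battery connected ⇒ V is held fixed. C₂ = 0.0649 C₁ and Q = CV, so Q₂/Q₁ = C₂/C₁ = 0.0649.
Q₂ = 0.0649 × 1.25×10⁻⁸ = 8.13×10⁻¹⁰ C.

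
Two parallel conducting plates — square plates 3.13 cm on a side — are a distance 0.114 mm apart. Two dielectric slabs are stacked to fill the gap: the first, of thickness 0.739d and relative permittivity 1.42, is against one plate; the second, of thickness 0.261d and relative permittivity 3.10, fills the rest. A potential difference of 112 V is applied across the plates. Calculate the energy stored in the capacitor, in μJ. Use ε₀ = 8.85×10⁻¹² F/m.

0.789 μJ

A = (3.13 cm)² = 9.80×10⁻⁴ m².
Stacked slabs ⇒ two capacitors in series, each with the full plate area.
C₁ = κ₁ε₀A/d₁ = 1.42 × 8.85×10⁻¹² × 9.80×10⁻⁴ / 8.42×10⁻⁵ = 1.46×10⁻¹⁰ F.
C₂ = κ₂ε₀A/d₂ = 3.10 × 8.85×10⁻¹² × 9.80×10⁻⁴ / 2.98×10⁻⁵ = 9.03×10⁻¹⁰ F.
C = (1/C₁ + 1/C₂)⁻¹ = 1.26×10⁻¹⁰ F.
U = ½CV² = ½ × 1.26×10⁻¹⁰ × (112)² = 7.89×10⁻⁷ J.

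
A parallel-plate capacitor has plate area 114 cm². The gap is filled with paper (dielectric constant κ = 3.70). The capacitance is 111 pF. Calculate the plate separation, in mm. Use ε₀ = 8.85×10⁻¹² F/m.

d ≈ 3.36 mm

A = 114 cm² = 1.14×10⁻² m².
d = κε₀A/C = 3.70 × 8.85×10⁻¹² × 1.14×10⁻² / 1.11×10⁻¹⁰ = 3.36×10⁻³ m.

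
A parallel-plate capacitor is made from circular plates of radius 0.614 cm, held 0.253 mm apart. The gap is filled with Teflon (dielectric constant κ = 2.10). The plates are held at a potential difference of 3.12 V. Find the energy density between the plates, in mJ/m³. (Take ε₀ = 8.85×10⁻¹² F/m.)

u ≈ 1.41 mJ/m³

E = V/d = 3.12 / 2.53×10⁻⁴ = 1.23×10⁴ V/m.
u = ½κε₀E² = ½ × 2.10 × 8.85×10⁻¹² × (1.23×10⁴)² = 1.41×10⁻³ J/m³.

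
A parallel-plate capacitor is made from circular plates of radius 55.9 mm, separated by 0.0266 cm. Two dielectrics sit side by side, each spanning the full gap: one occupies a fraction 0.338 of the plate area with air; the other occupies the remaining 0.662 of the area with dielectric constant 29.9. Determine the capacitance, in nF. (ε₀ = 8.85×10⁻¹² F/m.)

C ≈ 6.58 nF

A = π(55.9 mm)² = 9.82×10⁻³ m².
Side-by-side slabs ⇒ two capacitors in parallel, each spanning the full gap.
C₁ = κ₁ε₀A₁/d = 1.00 × 8.85×10⁻¹² × 3.32×10⁻³ / 2.66×10⁻⁴ = 1.10×10⁻¹⁰ F.
C₂ = κ₂ε₀A₂/d = 29.9 × 8.85×10⁻¹² × 6.50×10⁻³ / 2.66×10⁻⁴ = 6.46×10⁻⁹ F.
C = C₁ + C₂ = 6.58×10⁻⁹ F.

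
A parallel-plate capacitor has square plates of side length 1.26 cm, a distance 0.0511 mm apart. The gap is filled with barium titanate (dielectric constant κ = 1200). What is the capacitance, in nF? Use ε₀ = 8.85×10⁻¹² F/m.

A = (1.26 cm)² = 1.59×10⁻⁴ m².
C = κε₀A/d = 1200 × 8.85×10⁻¹² × 1.59×10⁻⁴ / 5.11×10⁻⁵ = 3.30×10⁻⁸ F.

C ≈ 33.0 nF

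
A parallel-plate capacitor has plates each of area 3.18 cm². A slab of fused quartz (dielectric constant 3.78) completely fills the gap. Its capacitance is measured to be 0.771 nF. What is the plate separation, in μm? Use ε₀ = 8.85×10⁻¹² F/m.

13.8 μm

A = 3.18 cm² = 3.18×10⁻⁴ m².
d = κε₀A/C = 3.78 × 8.85×10⁻¹² × 3.18×10⁻⁴ / 7.71×10⁻¹⁰ = 1.38×10⁻⁵ m.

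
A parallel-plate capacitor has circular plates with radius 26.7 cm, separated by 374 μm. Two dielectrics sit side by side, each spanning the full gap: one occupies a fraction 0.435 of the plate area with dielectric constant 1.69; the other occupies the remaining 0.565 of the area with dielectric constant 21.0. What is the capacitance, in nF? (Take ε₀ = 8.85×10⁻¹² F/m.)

A = π(26.7 cm)² = 0.224 m².
Side-by-side slabs ⇒ two capacitors in parallel, each spanning the full gap.
C₁ = κ₁ε₀A₁/d = 1.69 × 8.85×10⁻¹² × 9.74×10⁻² / 3.74×10⁻⁴ = 3.90×10⁻⁹ F.
C₂ = κ₂ε₀A₂/d = 21.0 × 8.85×10⁻¹² × 0.127 / 3.74×10⁻⁴ = 6.29×10⁻⁸ F.
C = C₁ + C₂ = 6.68×10⁻⁸ F.

66.8 nF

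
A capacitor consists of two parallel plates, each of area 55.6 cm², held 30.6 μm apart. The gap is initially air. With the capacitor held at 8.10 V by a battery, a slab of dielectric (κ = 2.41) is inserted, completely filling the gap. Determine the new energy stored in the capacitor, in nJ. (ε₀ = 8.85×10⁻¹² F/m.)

U ≈ 127 nJ

A = 55.6 cm² = 5.56×10⁻³ m².
Initially C₁ = ε₀A/d = 8.85×10⁻¹² × 5.56×10⁻³ / 3.06×10⁻⁵ = 1.61×10⁻⁹ F.
U₁ = 5.28×10⁻⁸ J.
Battery connected ⇒ V is held fixed. C₂ = 2.41 C₁ and U = ½CV², so U₂/U₁ = C₂/C₁ = 2.41.
U₂ = 2.41 × 5.28×10⁻⁸ = 1.27×10⁻⁷ J.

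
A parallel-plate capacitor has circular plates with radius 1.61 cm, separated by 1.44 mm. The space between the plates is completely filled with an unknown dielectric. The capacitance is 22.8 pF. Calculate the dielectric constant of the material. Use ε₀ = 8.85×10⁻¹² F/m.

A = π(1.61 cm)² = 8.14×10⁻⁴ m².
κ = Cd/(ε₀A) = 2.28×10⁻¹¹ × 1.44×10⁻³ / (8.85×10⁻¹² × 8.14×10⁻⁴) = 4.56.

κ ≈ 4.56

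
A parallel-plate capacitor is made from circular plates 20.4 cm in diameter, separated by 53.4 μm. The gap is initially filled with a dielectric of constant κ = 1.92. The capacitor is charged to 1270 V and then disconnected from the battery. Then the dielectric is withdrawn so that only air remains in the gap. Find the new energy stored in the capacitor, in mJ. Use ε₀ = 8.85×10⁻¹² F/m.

U ≈ 16.1 mJ

A = π(20.4/2 cm)² = 3.27×10⁻² m².
Initially C₁ = κε₀A/d = 1.92 × 8.85×10⁻¹² × 3.27×10⁻² / 5.34×10⁻⁵ = 1.04×10⁻⁸ F.
U₁ = 8.39×10⁻³ J.
Isolated ⇒ Q is held fixed. C₂ = 0.521 C₁ and U = Q²/(2C), so U₂/U₁ = C₁/C₂ = 1.92.
U₂ = 1.92 × 8.39×10⁻³ = 1.61×10⁻² J.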